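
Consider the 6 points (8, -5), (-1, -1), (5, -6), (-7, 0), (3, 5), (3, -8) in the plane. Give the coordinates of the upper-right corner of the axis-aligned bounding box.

(8, 5)

x-range [-7, 8], y-range [-8, 5].
The upper-right corner is (8, 5).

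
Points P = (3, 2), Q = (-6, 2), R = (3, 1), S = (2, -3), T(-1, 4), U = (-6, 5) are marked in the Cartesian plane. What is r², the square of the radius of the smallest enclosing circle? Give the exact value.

The minimum enclosing circle of a finite set is fixed by two of the points (as a diameter) or three (as a circumcircle).
The farthest pair is S–U with squared distance 128. The circle on this segment as diameter has centre (-2, 1) and r² = 128/4 = 32.
Check P: distance² to centre = 26 ≤ 32, so it lies inside.
All remaining points lie in this disk, and no smaller disk contains both endpoints, so this is the minimum enclosing circle.

32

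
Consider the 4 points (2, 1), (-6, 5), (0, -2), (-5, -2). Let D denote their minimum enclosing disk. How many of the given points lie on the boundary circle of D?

3

A smallest enclosing disk is always determined by at most three of the input points on its boundary.
The minimum enclosing circle is determined by three boundary points: (2, 1), (-6, 5), (0, -2).
Their circumcentre is (-2.5625, 1.875) with r² = 21.58203125.
The farthest remaining point (-5, -2) is at distance² 20.95703125 ≤ 21.58203125.
The points at distance exactly r from the centre are (2, 1), (-6, 5), (0, -2) — 3 points.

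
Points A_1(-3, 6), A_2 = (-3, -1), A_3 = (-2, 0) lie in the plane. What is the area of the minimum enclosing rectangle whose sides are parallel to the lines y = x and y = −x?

24.5

In coordinates u = x + y, v = x − y the rectangle is axis-aligned; the map (x,y)→(u,v) scales areas by 2.
u-values: 3, -4, -2; range = 3 − (-4) = 7.
v-values: -9, -2, -2; range = -2 − (-9) = 7.
Area = (7 × 7) / 2 = 24.5.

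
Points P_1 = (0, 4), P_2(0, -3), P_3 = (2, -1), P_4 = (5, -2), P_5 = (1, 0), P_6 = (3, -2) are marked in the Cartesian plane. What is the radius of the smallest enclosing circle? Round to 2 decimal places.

The minimum enclosing circle is determined by three boundary points: P_1, P_2, P_4.
Their circumcentre is (1.9, 0.5) with r² = 15.86.
The farthest remaining point P_6 is at distance² 7.46 ≤ 15.86.
r = √(15.86) ≈ 3.98.

3.98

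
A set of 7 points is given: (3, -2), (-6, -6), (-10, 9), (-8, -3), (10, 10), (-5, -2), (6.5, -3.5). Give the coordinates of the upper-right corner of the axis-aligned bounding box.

(10, 10)

x-range [-10, 10], y-range [-6, 10].
The upper-right corner is (10, 10).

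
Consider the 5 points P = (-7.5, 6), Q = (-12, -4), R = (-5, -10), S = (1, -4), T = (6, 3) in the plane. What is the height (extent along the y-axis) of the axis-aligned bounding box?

16

max y = 6, min y = -10, so height = 16.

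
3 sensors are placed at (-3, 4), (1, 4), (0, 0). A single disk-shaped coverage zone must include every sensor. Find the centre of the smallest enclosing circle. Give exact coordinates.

(-1, 2.375)

Call the three points A, B, C in the order given.
Side lengths²: AB² = 16, AC² = 25, BC² = 17.
Since AC² = 25 < 17 + 16 = 33, the triangle is acute, so the smallest enclosing circle is the circumcircle.
Circumcentre = (-1, 2.375), r² = 6.640625.
Centre = (-1, 2.375).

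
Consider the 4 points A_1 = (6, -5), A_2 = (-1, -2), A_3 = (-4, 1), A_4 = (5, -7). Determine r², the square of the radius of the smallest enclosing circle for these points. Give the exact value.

By Welzl's lemma the MEC is supported by two points (diametrically opposite) or three points (on a circumcircle).
The farthest pair is A_3–A_4 with squared distance 145. The circle on this segment as diameter has centre (0.5, -3) and r² = 145/4 = 36.25.
Check A_1: distance² to centre = 34.25 ≤ 36.25, so it lies inside.
All remaining points lie in this disk, and no smaller disk contains both endpoints, so this is the minimum enclosing circle.

36.25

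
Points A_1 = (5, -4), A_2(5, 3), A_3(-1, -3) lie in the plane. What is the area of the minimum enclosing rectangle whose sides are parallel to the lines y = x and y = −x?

In coordinates u = x + y, v = x − y the rectangle is axis-aligned; the map (x,y)→(u,v) scales areas by 2.
u-values: 1, 8, -4; range = 8 − (-4) = 12.
v-values: 9, 2, 2; range = 9 − 2 = 7.
Area = (12 × 7) / 2 = 42.

42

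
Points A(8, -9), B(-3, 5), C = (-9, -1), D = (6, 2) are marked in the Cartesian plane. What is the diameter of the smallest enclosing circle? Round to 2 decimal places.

By Welzl's lemma the MEC is supported by two points (diametrically opposite) or three points (on a circumcircle).
The minimum enclosing circle is determined by three boundary points: A, B, C.
Their circumcentre is (-0.02, -3.98) with r² = 89.5208.
The farthest remaining point D is at distance² 72.0008 ≤ 89.5208.
Diameter = 2r = 2√(89.5208) ≈ 18.92.

18.92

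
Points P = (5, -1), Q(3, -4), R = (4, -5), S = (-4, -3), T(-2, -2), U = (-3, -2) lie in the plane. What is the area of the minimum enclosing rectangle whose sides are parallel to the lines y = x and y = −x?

In coordinates u = x + y, v = x − y the rectangle is axis-aligned; the map (x,y)→(u,v) scales areas by 2.
u-values: 4, -1, -1, -7, -4, -5; range = 4 − (-7) = 11.
v-values: 6, 7, 9, -1, 0, -1; range = 9 − (-1) = 10.
Area = (11 × 10) / 2 = 55.

55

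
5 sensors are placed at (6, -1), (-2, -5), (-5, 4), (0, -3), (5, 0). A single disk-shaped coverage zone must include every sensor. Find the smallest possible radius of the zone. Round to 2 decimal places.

The minimum enclosing circle is determined by three boundary points: (6, -1), (-2, -5), (-5, 4).
Their circumcentre is (1/7, 5/7) with r² = 1825/49.
The farthest remaining point (5, 0) is at distance² 1181/49 ≤ 1825/49.
r = √(1825/49) ≈ 6.10.

6.10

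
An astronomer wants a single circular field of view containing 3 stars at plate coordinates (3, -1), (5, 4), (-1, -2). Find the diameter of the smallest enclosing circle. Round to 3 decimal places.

Call the three points A, B, C in the order given.
Side lengths²: AB² = 29, AC² = 17, BC² = 72.
Since BC² = 72 ≥ 29 + 17 = 46, the angle opposite BC is not acute, so the smallest enclosing circle has BC as diameter.
Centre = midpoint of BC = (2, 1), r² = 72/4 = 18.
Diameter = 2r = 2√18 ≈ 8.485.

8.485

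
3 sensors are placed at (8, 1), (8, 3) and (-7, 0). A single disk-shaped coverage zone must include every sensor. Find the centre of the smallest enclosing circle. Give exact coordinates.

Call the three points A, B, C in the order given.
Side lengths²: AB² = 4, AC² = 226, BC² = 234.
Since BC² = 234 ≥ 226 + 4 = 230, the angle opposite BC is not acute, so the smallest enclosing circle has BC as diameter.
Centre = midpoint of BC = (0.5, 1.5), r² = 234/4 = 58.5.
Centre = (0.5, 1.5).

(0.5, 1.5)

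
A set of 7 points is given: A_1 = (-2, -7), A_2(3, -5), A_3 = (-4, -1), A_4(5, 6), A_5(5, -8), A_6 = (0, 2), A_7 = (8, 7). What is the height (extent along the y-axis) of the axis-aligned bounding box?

15

max y = 7, min y = -8, so height = 15.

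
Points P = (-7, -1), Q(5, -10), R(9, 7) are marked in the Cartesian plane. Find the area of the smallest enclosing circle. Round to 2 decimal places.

299.43

Side lengths²: PQ² = 225, PR² = 320, QR² = 305.
Since PR² = 320 < 305 + 225 = 530, the triangle is acute, so the smallest enclosing circle is the circumcircle.
Circumcentre = (2.75, -0.5), r² = 95.3125.
Area = π·r² = π·95.3125 ≈ 299.43.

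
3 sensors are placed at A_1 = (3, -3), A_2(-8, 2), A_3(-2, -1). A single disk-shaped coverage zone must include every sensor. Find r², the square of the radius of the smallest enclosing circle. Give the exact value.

Side lengths²: A_1A_2² = 146, A_1A_3² = 29, A_2A_3² = 45.
Since A_1A_2² = 146 ≥ 45 + 29 = 74, the angle opposite A_1A_2 is not acute, so the smallest enclosing circle has A_1A_2 as diameter.
Centre = midpoint of A_1A_2 = (-2.5, -0.5), r² = 146/4 = 36.5.

36.5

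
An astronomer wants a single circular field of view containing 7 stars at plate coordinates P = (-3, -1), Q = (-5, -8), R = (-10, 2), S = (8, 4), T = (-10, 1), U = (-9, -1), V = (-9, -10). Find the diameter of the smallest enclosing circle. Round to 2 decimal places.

A smallest enclosing disk is always determined by at most three of the input points on its boundary.
The farthest pair is S–V with squared distance 485. The circle on this segment as diameter has centre (-0.5, -3) and r² = 485/4 = 121.25.
Check P: distance² to centre = 10.25 ≤ 121.25, so it lies inside.
All remaining points lie in this disk, and no smaller disk contains both endpoints, so this is the minimum enclosing circle.
Diameter = 2r = 2√(121.25) ≈ 22.02.

22.02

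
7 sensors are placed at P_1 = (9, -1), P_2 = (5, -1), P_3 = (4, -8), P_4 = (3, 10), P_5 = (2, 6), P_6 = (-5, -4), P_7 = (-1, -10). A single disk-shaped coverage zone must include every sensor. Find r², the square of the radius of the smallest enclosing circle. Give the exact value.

104

The farthest pair is P_4–P_7 with squared distance 416. The circle on this segment as diameter has centre (1, 0) and r² = 416/4 = 104.
Check P_1: distance² to centre = 65 ≤ 104, so it lies inside.
All remaining points lie in this disk, and no smaller disk contains both endpoints, so this is the minimum enclosing circle.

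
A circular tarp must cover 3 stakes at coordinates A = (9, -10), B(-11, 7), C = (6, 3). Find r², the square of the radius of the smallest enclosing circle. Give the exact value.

172.25

Side lengths²: AB² = 689, AC² = 178, BC² = 305.
Since AB² = 689 ≥ 305 + 178 = 483, the angle opposite AB is not acute, so the smallest enclosing circle has AB as diameter.
Centre = midpoint of AB = (-1, -1.5), r² = 689/4 = 172.25.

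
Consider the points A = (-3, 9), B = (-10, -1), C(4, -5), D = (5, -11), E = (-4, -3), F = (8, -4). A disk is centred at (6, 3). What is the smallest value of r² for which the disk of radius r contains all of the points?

272

The required radius is the distance from (6, 3) to the farthest point.
Squared distances: 117, 272, 68, 197, 136, 53.
Maximum is 272, attained at B.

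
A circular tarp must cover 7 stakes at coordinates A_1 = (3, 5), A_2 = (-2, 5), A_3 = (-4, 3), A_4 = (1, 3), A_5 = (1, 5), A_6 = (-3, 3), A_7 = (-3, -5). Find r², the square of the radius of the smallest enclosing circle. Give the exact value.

A smallest enclosing disk is always determined by at most three of the input points on its boundary.
The farthest pair is A_1–A_7 with squared distance 136. The circle on this segment as diameter has centre (0, 0) and r² = 136/4 = 34.
Check A_2: distance² to centre = 29 ≤ 34, so it lies inside.
All remaining points lie in this disk, and no smaller disk contains both endpoints, so this is the minimum enclosing circle.

34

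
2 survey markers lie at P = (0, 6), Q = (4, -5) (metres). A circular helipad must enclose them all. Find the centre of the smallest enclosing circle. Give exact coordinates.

The smallest circle enclosing two points has them as diameter endpoints.
Centre = midpoint = (2, 0.5); r² = |PQ|²/4 = 137/4 = 34.25.
Centre = (2, 0.5).

(2, 0.5)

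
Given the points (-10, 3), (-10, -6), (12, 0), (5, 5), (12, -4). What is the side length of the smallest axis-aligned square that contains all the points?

22

The bounding box has width 22 and height 11.
An axis-aligned square enclosing the set must have side ≥ max(width, height).
So the minimum side is max(22, 11) = 22.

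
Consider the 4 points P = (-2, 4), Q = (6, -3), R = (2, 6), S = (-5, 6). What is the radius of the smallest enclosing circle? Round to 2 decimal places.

7.11

By Welzl's lemma the MEC is supported by two points (diametrically opposite) or three points (on a circumcircle).
The farthest pair is Q–S with squared distance 202. The circle on this segment as diameter has centre (0.5, 1.5) and r² = 202/4 = 50.5.
Check P: distance² to centre = 12.5 ≤ 50.5, so it lies inside.
All remaining points lie in this disk, and no smaller disk contains both endpoints, so this is the minimum enclosing circle.
r = √(50.5) ≈ 7.11.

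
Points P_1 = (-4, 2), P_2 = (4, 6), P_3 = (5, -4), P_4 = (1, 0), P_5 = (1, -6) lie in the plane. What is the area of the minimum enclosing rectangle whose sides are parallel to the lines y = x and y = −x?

112.5

In coordinates u = x + y, v = x − y the rectangle is axis-aligned; the map (x,y)→(u,v) scales areas by 2.
u-values: -2, 10, 1, 1, -5; range = 10 − (-5) = 15.
v-values: -6, -2, 9, 1, 7; range = 9 − (-6) = 15.
Area = (15 × 15) / 2 = 112.5.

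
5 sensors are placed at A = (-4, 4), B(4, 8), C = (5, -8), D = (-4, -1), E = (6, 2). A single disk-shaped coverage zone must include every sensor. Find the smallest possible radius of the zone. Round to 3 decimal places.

8.147

The minimum enclosing circle of a finite set is fixed by two of the points (as a diameter) or three (as a circumcircle).
The minimum enclosing circle is determined by three boundary points: A, B, C.
Their circumcentre is (67/22, -1/11) with r² = 32125/484.
The farthest remaining point D is at distance² 24425/484 ≤ 32125/484.
r = √(32125/484) ≈ 8.147.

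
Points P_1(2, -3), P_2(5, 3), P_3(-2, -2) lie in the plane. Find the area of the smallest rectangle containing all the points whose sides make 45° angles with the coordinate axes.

30

In coordinates u = x + y, v = x − y the rectangle is axis-aligned; the map (x,y)→(u,v) scales areas by 2.
u-values: -1, 8, -4; range = 8 − (-4) = 12.
v-values: 5, 2, 0; range = 5 − 0 = 5.
Area = (12 × 5) / 2 = 30.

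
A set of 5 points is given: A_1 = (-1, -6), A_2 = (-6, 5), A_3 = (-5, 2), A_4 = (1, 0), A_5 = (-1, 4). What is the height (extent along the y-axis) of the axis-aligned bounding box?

max y = 5, min y = -6, so height = 11.

11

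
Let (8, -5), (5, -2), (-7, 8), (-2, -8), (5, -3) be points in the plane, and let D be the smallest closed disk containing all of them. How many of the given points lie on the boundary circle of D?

By Welzl's lemma the MEC is supported by two points (diametrically opposite) or three points (on a circumcircle).
The farthest pair is (8, -5)–(-7, 8) with squared distance 394. The circle on this segment as diameter has centre (0.5, 1.5) and r² = 394/4 = 98.5.
Check (5, -2): distance² to centre = 32.5 ≤ 98.5, so it lies inside.
All remaining points lie in this disk, and no smaller disk contains both endpoints, so this is the minimum enclosing circle.
The points at distance exactly r from the centre are (8, -5), (-7, 8) — 2 points.

2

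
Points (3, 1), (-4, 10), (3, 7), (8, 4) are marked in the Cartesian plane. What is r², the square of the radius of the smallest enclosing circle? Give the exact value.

45

The minimum enclosing circle of a finite set is fixed by two of the points (as a diameter) or three (as a circumcircle).
The farthest pair is (-4, 10)–(8, 4) with squared distance 180. The circle on this segment as diameter has centre (2, 7) and r² = 180/4 = 45.
Check (3, 1): distance² to centre = 37 ≤ 45, so it lies inside.
All remaining points lie in this disk, and no smaller disk contains both endpoints, so this is the minimum enclosing circle.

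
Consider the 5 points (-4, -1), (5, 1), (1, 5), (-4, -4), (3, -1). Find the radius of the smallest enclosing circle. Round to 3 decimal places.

A smallest enclosing disk is always determined by at most three of the input points on its boundary.
The minimum enclosing circle is determined by three boundary points: (5, 1), (1, 5), (-4, -4).
Their circumcentre is (-3/14, -3/14) with r² = 2809/98.
The farthest remaining point (-4, -1) is at distance² 1465/98 ≤ 2809/98.
r = √(2809/98) ≈ 5.354.

5.354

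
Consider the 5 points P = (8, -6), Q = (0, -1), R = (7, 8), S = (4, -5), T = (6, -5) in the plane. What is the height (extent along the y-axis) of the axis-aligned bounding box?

14

max y = 8, min y = -6, so height = 14.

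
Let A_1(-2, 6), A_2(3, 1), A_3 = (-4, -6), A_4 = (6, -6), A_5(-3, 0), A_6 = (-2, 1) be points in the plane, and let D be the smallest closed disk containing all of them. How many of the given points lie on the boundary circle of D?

The minimum enclosing circle is determined by three boundary points: A_1, A_3, A_4.
Their circumcentre is (1, -2/3) with r² = 481/9.
The farthest remaining point A_5 is at distance² 148/9 ≤ 481/9.
The points at distance exactly r from the centre are A_1, A_3, A_4 — 3 points.

3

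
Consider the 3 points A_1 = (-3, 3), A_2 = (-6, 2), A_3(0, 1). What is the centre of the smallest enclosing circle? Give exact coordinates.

Side lengths²: A_1A_2² = 10, A_1A_3² = 13, A_2A_3² = 37.
Since A_2A_3² = 37 ≥ 13 + 10 = 23, the angle opposite A_2A_3 is not acute, so the smallest enclosing circle has A_2A_3 as diameter.
Centre = midpoint of A_2A_3 = (-3, 1.5), r² = 37/4 = 9.25.
Centre = (-3, 1.5).

(-3, 1.5)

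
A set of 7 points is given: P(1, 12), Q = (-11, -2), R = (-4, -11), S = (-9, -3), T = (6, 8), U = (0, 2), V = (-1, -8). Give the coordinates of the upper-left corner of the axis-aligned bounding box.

x-range [-11, 6], y-range [-11, 12].
The upper-left corner is (-11, 12).

(-11, 12)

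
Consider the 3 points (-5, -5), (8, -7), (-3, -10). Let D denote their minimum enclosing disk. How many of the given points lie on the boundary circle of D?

2

Call the three points A, B, C in the order given.
Side lengths²: AB² = 173, AC² = 29, BC² = 130.
Since AB² = 173 ≥ 130 + 29 = 159, the angle opposite AB is not acute, so the smallest enclosing circle has AB as diameter.
Centre = midpoint of AB = (1.5, -6), r² = 173/4 = 43.25.
The points at distance exactly r from the centre are (-5, -5), (8, -7) — 2 points.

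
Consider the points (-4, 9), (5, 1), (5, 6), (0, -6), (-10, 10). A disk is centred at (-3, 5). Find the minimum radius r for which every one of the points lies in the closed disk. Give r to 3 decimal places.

The required radius is the distance from (-3, 5) to the farthest point.
Squared distances: 17, 80, 65, 130, 74.
Maximum is 130, attained at (0, -6).
r = √130 ≈ 11.402.

11.402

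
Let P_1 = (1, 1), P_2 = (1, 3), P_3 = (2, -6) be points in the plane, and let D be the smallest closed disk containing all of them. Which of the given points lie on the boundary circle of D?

Side lengths²: P_1P_2² = 4, P_1P_3² = 50, P_2P_3² = 82.
Since P_2P_3² = 82 ≥ 50 + 4 = 54, the angle opposite P_2P_3 is not acute, so the smallest enclosing circle has P_2P_3 as diameter.
Centre = midpoint of P_2P_3 = (1.5, -1.5), r² = 82/4 = 20.5.
The points at distance exactly r from the centre are P_2, P_3 — 2 points.

P_2, P_3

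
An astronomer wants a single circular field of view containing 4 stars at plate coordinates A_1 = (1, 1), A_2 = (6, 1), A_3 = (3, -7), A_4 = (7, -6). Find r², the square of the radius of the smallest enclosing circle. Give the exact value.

The minimum enclosing circle of a finite set is fixed by two of the points (as a diameter) or three (as a circumcircle).
The farthest pair is A_1–A_4 with squared distance 85. The circle on this segment as diameter has centre (4, -2.5) and r² = 85/4 = 21.25.
Check A_2: distance² to centre = 16.25 ≤ 21.25, so it lies inside.
All remaining points lie in this disk, and no smaller disk contains both endpoints, so this is the minimum enclosing circle.

21.25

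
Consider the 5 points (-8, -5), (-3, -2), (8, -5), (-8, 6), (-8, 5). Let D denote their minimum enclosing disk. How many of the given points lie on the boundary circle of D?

3

The farthest pair is (8, -5)–(-8, 6) with squared distance 377. The circle on this segment as diameter has centre (0, 0.5) and r² = 377/4 = 94.25.
Check (-8, -5): distance² to centre = 94.25 ≤ 94.25, so it lies inside.
All remaining points lie in this disk, and no smaller disk contains both endpoints, so this is the minimum enclosing circle.
The points at distance exactly r from the centre are (-8, -5), (8, -5), (-8, 6) — 3 points.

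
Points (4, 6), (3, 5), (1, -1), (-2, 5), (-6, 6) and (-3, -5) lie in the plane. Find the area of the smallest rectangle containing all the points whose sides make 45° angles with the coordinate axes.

In coordinates u = x + y, v = x − y the rectangle is axis-aligned; the map (x,y)→(u,v) scales areas by 2.
u-values: 10, 8, 0, 3, 0, -8; range = 10 − (-8) = 18.
v-values: -2, -2, 2, -7, -12, 2; range = 2 − (-12) = 14.
Area = (18 × 14) / 2 = 126.

126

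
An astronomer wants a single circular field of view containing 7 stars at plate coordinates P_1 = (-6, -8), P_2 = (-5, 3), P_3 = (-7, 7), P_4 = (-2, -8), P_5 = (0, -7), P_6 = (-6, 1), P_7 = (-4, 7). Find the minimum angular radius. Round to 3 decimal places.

7.906

The farthest pair is P_3–P_4 with squared distance 250. The circle on this segment as diameter has centre (-4.5, -0.5) and r² = 250/4 = 62.5.
Check P_1: distance² to centre = 58.5 ≤ 62.5, so it lies inside.
All remaining points lie in this disk, and no smaller disk contains both endpoints, so this is the minimum enclosing circle.
r = √(62.5) ≈ 7.906.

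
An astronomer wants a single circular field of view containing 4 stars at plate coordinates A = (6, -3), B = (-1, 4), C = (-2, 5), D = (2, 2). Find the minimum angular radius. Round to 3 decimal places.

The minimum enclosing circle of a finite set is fixed by two of the points (as a diameter) or three (as a circumcircle).
The farthest pair is A–C with squared distance 128. The circle on this segment as diameter has centre (2, 1) and r² = 128/4 = 32.
Check B: distance² to centre = 18 ≤ 32, so it lies inside.
All remaining points lie in this disk, and no smaller disk contains both endpoints, so this is the minimum enclosing circle.
r = √32 ≈ 5.657.

5.657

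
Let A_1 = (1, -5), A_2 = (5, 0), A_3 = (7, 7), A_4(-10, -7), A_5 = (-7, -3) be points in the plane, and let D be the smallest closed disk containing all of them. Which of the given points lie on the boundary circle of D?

A_3, A_4

By Welzl's lemma the MEC is supported by two points (diametrically opposite) or three points (on a circumcircle).
The farthest pair is A_3–A_4 with squared distance 485. The circle on this segment as diameter has centre (-1.5, 0) and r² = 485/4 = 121.25.
Check A_1: distance² to centre = 31.25 ≤ 121.25, so it lies inside.
All remaining points lie in this disk, and no smaller disk contains both endpoints, so this is the minimum enclosing circle.
The points at distance exactly r from the centre are A_3, A_4 — 2 points.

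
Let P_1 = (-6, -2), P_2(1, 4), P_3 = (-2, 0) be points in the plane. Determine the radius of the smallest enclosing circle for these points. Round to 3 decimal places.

4.610

Side lengths²: P_1P_2² = 85, P_1P_3² = 20, P_2P_3² = 25.
Since P_1P_2² = 85 ≥ 25 + 20 = 45, the angle opposite P_1P_2 is not acute, so the smallest enclosing circle has P_1P_2 as diameter.
Centre = midpoint of P_1P_2 = (-2.5, 1), r² = 85/4 = 21.25.
r = √(21.25) ≈ 4.610.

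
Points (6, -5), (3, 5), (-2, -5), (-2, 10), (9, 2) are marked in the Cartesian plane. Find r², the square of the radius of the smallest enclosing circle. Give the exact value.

72.25

By Welzl's lemma the MEC is supported by two points (diametrically opposite) or three points (on a circumcircle).
The farthest pair is (6, -5)–(-2, 10) with squared distance 289. The circle on this segment as diameter has centre (2, 2.5) and r² = 289/4 = 72.25.
Check (3, 5): distance² to centre = 7.25 ≤ 72.25, so it lies inside.
All remaining points lie in this disk, and no smaller disk contains both endpoints, so this is the minimum enclosing circle.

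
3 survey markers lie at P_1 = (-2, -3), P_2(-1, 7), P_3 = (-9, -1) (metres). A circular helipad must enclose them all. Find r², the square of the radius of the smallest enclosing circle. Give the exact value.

Side lengths²: P_1P_2² = 101, P_1P_3² = 53, P_2P_3² = 128.
Since P_2P_3² = 128 < 101 + 53 = 154, the triangle is acute, so the smallest enclosing circle is the circumcircle.
Circumcentre = (-77/18, 41/18), r² = 5353/162.

5353/162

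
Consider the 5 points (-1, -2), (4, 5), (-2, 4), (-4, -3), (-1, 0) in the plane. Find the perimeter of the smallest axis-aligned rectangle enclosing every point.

32

Width = max x − min x = 4 − (-4) = 8.
Height = max y − min y = 5 − (-3) = 8.
Perimeter = 2(8 + 8) = 32.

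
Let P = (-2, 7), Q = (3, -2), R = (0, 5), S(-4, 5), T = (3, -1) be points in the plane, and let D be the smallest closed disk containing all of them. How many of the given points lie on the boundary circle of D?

3

The minimum enclosing circle of a finite set is fixed by two of the points (as a diameter) or three (as a circumcircle).
The farthest pair is P–Q with squared distance 106. The circle on this segment as diameter has centre (0.5, 2.5) and r² = 106/4 = 26.5.
Check R: distance² to centre = 6.5 ≤ 26.5, so it lies inside.
All remaining points lie in this disk, and no smaller disk contains both endpoints, so this is the minimum enclosing circle.
The points at distance exactly r from the centre are P, Q, S — 3 points.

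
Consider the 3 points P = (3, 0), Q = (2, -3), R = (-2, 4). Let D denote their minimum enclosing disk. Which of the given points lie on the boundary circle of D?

Q, R

Side lengths²: PQ² = 10, PR² = 41, QR² = 65.
Since QR² = 65 ≥ 41 + 10 = 51, the angle opposite QR is not acute, so the smallest enclosing circle has QR as diameter.
Centre = midpoint of QR = (0, 0.5), r² = 65/4 = 16.25.
The points at distance exactly r from the centre are Q, R — 2 points.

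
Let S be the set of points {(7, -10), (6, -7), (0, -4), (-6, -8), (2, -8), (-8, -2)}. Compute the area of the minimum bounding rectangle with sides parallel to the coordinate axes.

120

x ranges over [-8, 7], width 15.
y ranges over [-10, -2], height 8.
Area = 15 × 8 = 120.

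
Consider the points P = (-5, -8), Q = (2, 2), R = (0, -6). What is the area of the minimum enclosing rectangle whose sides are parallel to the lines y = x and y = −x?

51

In coordinates u = x + y, v = x − y the rectangle is axis-aligned; the map (x,y)→(u,v) scales areas by 2.
u-values: -13, 4, -6; range = 4 − (-13) = 17.
v-values: 3, 0, 6; range = 6 − 0 = 6.
Area = (17 × 6) / 2 = 51.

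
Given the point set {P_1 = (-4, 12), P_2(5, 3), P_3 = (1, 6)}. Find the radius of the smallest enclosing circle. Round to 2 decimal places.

6.36

Side lengths²: P_1P_2² = 162, P_1P_3² = 61, P_2P_3² = 25.
Since P_1P_2² = 162 ≥ 61 + 25 = 86, the angle opposite P_1P_2 is not acute, so the smallest enclosing circle has P_1P_2 as diameter.
Centre = midpoint of P_1P_2 = (0.5, 7.5), r² = 162/4 = 40.5.
r = √(40.5) ≈ 6.36.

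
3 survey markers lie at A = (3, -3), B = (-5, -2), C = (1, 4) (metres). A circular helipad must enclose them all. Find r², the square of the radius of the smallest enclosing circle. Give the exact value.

3445/162

Side lengths²: AB² = 65, AC² = 53, BC² = 72.
Since BC² = 72 < 65 + 53 = 118, the triangle is acute, so the smallest enclosing circle is the circumcircle.
Circumcentre = (-13/18, -5/18), r² = 3445/162.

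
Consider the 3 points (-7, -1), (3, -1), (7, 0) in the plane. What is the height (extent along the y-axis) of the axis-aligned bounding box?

max y = 0, min y = -1, so height = 1.

1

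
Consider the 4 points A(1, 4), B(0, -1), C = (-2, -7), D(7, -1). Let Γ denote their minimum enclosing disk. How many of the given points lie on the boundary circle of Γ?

A smallest enclosing disk is always determined by at most three of the input points on its boundary.
The minimum enclosing circle is determined by three boundary points: A, C, D.
Their circumcentre is (61/54, -35/18) with r² = 51545/1458.
The farthest remaining point B is at distance² 3161/1458 ≤ 51545/1458.
The points at distance exactly r from the centre are A, C, D — 3 points.

3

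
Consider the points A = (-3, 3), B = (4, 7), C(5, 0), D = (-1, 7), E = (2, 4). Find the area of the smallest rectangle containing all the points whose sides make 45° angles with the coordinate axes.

71.5

In coordinates u = x + y, v = x − y the rectangle is axis-aligned; the map (x,y)→(u,v) scales areas by 2.
u-values: 0, 11, 5, 6, 6; range = 11 − 0 = 11.
v-values: -6, -3, 5, -8, -2; range = 5 − (-8) = 13.
Area = (11 × 13) / 2 = 71.5.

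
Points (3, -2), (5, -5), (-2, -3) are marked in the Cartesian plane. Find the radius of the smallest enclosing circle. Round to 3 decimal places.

Call the three points A, B, C in the order given.
Side lengths²: AB² = 13, AC² = 26, BC² = 53.
Since BC² = 53 ≥ 26 + 13 = 39, the angle opposite BC is not acute, so the smallest enclosing circle has BC as diameter.
Centre = midpoint of BC = (1.5, -4), r² = 53/4 = 13.25.
r = √(13.25) ≈ 3.640.

3.640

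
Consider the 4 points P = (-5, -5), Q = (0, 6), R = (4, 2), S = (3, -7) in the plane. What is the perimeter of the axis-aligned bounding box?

44

Width = max x − min x = 4 − (-5) = 9.
Height = max y − min y = 6 − (-7) = 13.
Perimeter = 2(9 + 13) = 44.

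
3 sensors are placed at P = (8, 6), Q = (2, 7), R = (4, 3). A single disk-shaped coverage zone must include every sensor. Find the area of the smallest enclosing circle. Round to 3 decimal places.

Side lengths²: PQ² = 37, PR² = 25, QR² = 20.
Since PQ² = 37 < 25 + 20 = 45, the triangle is acute, so the smallest enclosing circle is the circumcircle.
Circumcentre = (54/11, 131/22), r² = 4625/484.
Area = π·r² = π·4625/484 ≈ 30.020.

30.020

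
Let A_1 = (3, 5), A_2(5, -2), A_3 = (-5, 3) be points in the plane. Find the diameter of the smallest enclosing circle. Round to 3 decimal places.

11.180

Side lengths²: A_1A_2² = 53, A_1A_3² = 68, A_2A_3² = 125.
Since A_2A_3² = 125 ≥ 68 + 53 = 121, the angle opposite A_2A_3 is not acute, so the smallest enclosing circle has A_2A_3 as diameter.
Centre = midpoint of A_2A_3 = (0, 0.5), r² = 125/4 = 31.25.
Diameter = 2r = 2√(31.25) ≈ 11.180.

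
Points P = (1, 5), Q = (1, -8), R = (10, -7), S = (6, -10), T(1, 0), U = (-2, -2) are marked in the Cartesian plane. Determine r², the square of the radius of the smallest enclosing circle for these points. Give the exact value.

The minimum enclosing circle of a finite set is fixed by two of the points (as a diameter) or three (as a circumcircle).
The farthest pair is P–S with squared distance 250. The circle on this segment as diameter has centre (3.5, -2.5) and r² = 250/4 = 62.5.
Check Q: distance² to centre = 36.5 ≤ 62.5, so it lies inside.
All remaining points lie in this disk, and no smaller disk contains both endpoints, so this is the minimum enclosing circle.

62.5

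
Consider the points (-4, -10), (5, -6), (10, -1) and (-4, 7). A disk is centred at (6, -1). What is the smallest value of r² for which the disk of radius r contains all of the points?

181

The required radius is the distance from (6, -1) to the farthest point.
Squared distances: 181, 26, 16, 164.
Maximum is 181, attained at (-4, -10).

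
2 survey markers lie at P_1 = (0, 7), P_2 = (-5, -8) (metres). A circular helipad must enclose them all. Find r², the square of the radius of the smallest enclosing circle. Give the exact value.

The smallest circle enclosing two points has them as diameter endpoints.
Centre = midpoint = (-2.5, -0.5); r² = |P_1P_2|²/4 = 250/4 = 62.5.

62.5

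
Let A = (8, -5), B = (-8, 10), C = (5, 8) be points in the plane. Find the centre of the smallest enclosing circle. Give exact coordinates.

Side lengths²: AB² = 481, AC² = 178, BC² = 173.
Since AB² = 481 ≥ 178 + 173 = 351, the angle opposite AB is not acute, so the smallest enclosing circle has AB as diameter.
Centre = midpoint of AB = (0, 2.5), r² = 481/4 = 120.25.
Centre = (0, 2.5).

(0, 2.5)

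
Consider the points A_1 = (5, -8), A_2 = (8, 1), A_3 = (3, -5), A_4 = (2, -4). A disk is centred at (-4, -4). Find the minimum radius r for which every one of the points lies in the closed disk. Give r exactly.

13

The required radius is the distance from (-4, -4) to the farthest point.
Squared distances: 97, 169, 50, 36.
Maximum is 169, attained at A_2.
r = √169 = 13.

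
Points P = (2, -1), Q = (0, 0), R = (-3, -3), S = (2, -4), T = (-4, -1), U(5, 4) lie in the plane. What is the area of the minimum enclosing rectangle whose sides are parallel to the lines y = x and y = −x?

67.5

In coordinates u = x + y, v = x − y the rectangle is axis-aligned; the map (x,y)→(u,v) scales areas by 2.
u-values: 1, 0, -6, -2, -5, 9; range = 9 − (-6) = 15.
v-values: 3, 0, 0, 6, -3, 1; range = 6 − (-3) = 9.
Area = (15 × 9) / 2 = 67.5.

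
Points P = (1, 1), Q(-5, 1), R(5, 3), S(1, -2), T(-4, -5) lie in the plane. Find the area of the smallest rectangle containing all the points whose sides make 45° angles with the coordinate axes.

In coordinates u = x + y, v = x − y the rectangle is axis-aligned; the map (x,y)→(u,v) scales areas by 2.
u-values: 2, -4, 8, -1, -9; range = 8 − (-9) = 17.
v-values: 0, -6, 2, 3, 1; range = 3 − (-6) = 9.
Area = (17 × 9) / 2 = 76.5.

76.5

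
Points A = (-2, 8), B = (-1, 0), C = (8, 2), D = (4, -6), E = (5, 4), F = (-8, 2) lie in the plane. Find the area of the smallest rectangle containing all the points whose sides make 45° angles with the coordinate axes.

160

In coordinates u = x + y, v = x − y the rectangle is axis-aligned; the map (x,y)→(u,v) scales areas by 2.
u-values: 6, -1, 10, -2, 9, -6; range = 10 − (-6) = 16.
v-values: -10, -1, 6, 10, 1, -10; range = 10 − (-10) = 20.
Area = (16 × 20) / 2 = 160.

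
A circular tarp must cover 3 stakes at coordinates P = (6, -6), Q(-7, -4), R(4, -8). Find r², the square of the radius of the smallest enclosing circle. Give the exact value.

43.25

Side lengths²: PQ² = 173, PR² = 8, QR² = 137.
Since PQ² = 173 ≥ 137 + 8 = 145, the angle opposite PQ is not acute, so the smallest enclosing circle has PQ as diameter.
Centre = midpoint of PQ = (-0.5, -5), r² = 173/4 = 43.25.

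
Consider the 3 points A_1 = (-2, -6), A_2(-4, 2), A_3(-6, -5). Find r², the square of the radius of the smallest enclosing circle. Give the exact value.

Side lengths²: A_1A_2² = 68, A_1A_3² = 17, A_2A_3² = 53.
Since A_1A_2² = 68 < 53 + 17 = 70, the triangle is acute, so the smallest enclosing circle is the circumcircle.
Circumcentre = (-47/15, -61/30), r² = 15317/900.

15317/900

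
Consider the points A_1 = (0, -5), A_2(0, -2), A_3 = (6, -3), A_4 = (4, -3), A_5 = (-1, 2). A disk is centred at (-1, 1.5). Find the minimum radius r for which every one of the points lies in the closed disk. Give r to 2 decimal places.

8.32

The required radius is the distance from (-1, 1.5) to the farthest point.
Squared distances: 43.25, 13.25, 69.25, 45.25, 0.25.
Maximum is 69.25, attained at A_3.
r = √(69.25) ≈ 8.32.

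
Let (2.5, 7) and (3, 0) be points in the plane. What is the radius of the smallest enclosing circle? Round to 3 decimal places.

3.509

The smallest circle enclosing two points has them as diameter endpoints.
Centre = midpoint = (2.75, 3.5); r² = |(2.5, 7)−(3, 0)|²/4 = 49.25/4 = 12.3125.
r = √(12.3125) ≈ 3.509.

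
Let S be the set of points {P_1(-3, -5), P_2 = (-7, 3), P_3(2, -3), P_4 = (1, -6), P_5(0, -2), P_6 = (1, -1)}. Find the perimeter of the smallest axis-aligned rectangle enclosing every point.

Width = max x − min x = 2 − (-7) = 9.
Height = max y − min y = 3 − (-6) = 9.
Perimeter = 2(9 + 9) = 36.

36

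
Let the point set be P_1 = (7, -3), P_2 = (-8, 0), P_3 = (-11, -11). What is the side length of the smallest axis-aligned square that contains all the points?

The bounding box has width 18 and height 11.
An axis-aligned square enclosing the set must have side ≥ max(width, height).
So the minimum side is max(18, 11) = 18.

18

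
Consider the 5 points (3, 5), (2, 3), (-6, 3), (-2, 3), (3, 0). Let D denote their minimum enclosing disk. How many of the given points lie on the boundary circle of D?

3

By Welzl's lemma the MEC is supported by two points (diametrically opposite) or three points (on a circumcircle).
The minimum enclosing circle is determined by three boundary points: (3, 5), (-6, 3), (3, 0).
Their circumcentre is (-7/6, 2.5) with r² = 425/18.
The farthest remaining point (2, 3) is at distance² 185/18 ≤ 425/18.
The points at distance exactly r from the centre are (3, 5), (-6, 3), (3, 0) — 3 points.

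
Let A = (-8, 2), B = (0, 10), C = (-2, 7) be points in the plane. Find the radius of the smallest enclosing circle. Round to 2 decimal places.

5.66

Side lengths²: AB² = 128, AC² = 61, BC² = 13.
Since AB² = 128 ≥ 61 + 13 = 74, the angle opposite AB is not acute, so the smallest enclosing circle has AB as diameter.
Centre = midpoint of AB = (-4, 6), r² = 128/4 = 32.
r = √32 ≈ 5.66.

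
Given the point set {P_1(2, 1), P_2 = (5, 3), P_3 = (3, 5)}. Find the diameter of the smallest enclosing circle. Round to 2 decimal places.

4.20

Side lengths²: P_1P_2² = 13, P_1P_3² = 17, P_2P_3² = 8.
Since P_1P_3² = 17 < 13 + 8 = 21, the triangle is acute, so the smallest enclosing circle is the circumcircle.
Circumcentre = (2.9, 2.9), r² = 4.42.
Diameter = 2r = 2√(4.42) ≈ 4.20.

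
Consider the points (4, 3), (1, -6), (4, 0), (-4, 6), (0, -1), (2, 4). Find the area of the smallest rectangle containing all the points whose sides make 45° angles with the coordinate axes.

In coordinates u = x + y, v = x − y the rectangle is axis-aligned; the map (x,y)→(u,v) scales areas by 2.
u-values: 7, -5, 4, 2, -1, 6; range = 7 − (-5) = 12.
v-values: 1, 7, 4, -10, 1, -2; range = 7 − (-10) = 17.
Area = (12 × 17) / 2 = 102.

102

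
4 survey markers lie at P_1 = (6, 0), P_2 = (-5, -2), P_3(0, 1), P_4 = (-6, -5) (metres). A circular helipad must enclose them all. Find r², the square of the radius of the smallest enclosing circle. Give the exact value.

42.25

By Welzl's lemma the MEC is supported by two points (diametrically opposite) or three points (on a circumcircle).
The farthest pair is P_1–P_4 with squared distance 169. The circle on this segment as diameter has centre (0, -2.5) and r² = 169/4 = 42.25.
Check P_2: distance² to centre = 25.25 ≤ 42.25, so it lies inside.
All remaining points lie in this disk, and no smaller disk contains both endpoints, so this is the minimum enclosing circle.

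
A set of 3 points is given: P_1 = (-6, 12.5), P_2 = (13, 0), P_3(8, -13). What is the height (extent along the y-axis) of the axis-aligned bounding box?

25.5

max y = 12.5, min y = -13, so height = 25.5.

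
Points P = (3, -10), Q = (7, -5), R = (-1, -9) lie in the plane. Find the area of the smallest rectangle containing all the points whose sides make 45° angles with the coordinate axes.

In coordinates u = x + y, v = x − y the rectangle is axis-aligned; the map (x,y)→(u,v) scales areas by 2.
u-values: -7, 2, -10; range = 2 − (-10) = 12.
v-values: 13, 12, 8; range = 13 − 8 = 5.
Area = (12 × 5) / 2 = 30.

30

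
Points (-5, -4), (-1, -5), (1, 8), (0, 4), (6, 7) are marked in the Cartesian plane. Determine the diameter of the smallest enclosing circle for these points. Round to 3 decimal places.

15.556

The farthest pair is (-5, -4)–(6, 7) with squared distance 242. The circle on this segment as diameter has centre (0.5, 1.5) and r² = 242/4 = 60.5.
Check (-1, -5): distance² to centre = 44.5 ≤ 60.5, so it lies inside.
All remaining points lie in this disk, and no smaller disk contains both endpoints, so this is the minimum enclosing circle.
Diameter = 2r = 2√(60.5) ≈ 15.556.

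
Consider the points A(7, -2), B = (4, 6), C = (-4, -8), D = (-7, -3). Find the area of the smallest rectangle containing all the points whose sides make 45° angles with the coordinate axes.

In coordinates u = x + y, v = x − y the rectangle is axis-aligned; the map (x,y)→(u,v) scales areas by 2.
u-values: 5, 10, -12, -10; range = 10 − (-12) = 22.
v-values: 9, -2, 4, -4; range = 9 − (-4) = 13.
Area = (22 × 13) / 2 = 143.

143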